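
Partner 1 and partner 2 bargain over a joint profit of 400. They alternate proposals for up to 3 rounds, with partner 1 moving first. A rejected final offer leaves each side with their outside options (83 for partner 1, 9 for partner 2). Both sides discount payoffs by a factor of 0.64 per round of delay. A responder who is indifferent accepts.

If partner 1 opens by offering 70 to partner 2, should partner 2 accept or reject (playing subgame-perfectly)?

Reject

Work out partner 2's continuation value if the offer is rejected.
Round 3 (partner 1 proposes): partner 2 gets 9 if talks fail, so partner 1 offers 9 and keeps 391.
Round 2 (partner 2 proposes): partner 1 can get 391 next round, worth 0.64 × 391 = 250.24 now; partner 2 offers that and keeps 149.76.
So by rejecting in round 1, partner 2 gets 149.76 next round, worth 0.64 × 149.76 = 95.8464 now.
Offer 70 < 95.8464, so partner 2 rejects.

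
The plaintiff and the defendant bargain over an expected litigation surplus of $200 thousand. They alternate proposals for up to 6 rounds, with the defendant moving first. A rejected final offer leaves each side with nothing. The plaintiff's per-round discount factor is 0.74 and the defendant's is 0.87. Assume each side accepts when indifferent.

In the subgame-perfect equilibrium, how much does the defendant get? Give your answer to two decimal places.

Round 6 (the plaintiff proposes): the defendant will accept anything ≥ 0, so the plaintiff offers 0 and keeps 200.
Round 5 (the defendant proposes): the plaintiff can get 200 next round, worth 0.74 × 200 = 148 now. The defendant offers 148 and keeps 200 − 148 = 52.
Round 4 (the plaintiff proposes): the defendant can get 52 next round, worth 0.87 × 52 = 45.24 now. The plaintiff offers 45.24 and keeps 200 − 45.24 = 154.76.
Round 3 (the defendant proposes): the plaintiff can get 154.76 next round, worth 0.74 × 154.76 = 114.5224 now; the defendant offers that and keeps 85.4776.
Round 2 (the plaintiff proposes): the defendant can get 85.4776 next round, worth 0.87 × 85.4776 = 74.365512 now; the plaintiff offers that and keeps 125.634488.
Round 1 (the defendant proposes): the plaintiff can get 125.634488 next round, worth 0.74 × 125.634488 = 92.96952112 now. The defendant offers 92.96952112 and keeps 200 − 92.96952112 = 107.03047888.

107.03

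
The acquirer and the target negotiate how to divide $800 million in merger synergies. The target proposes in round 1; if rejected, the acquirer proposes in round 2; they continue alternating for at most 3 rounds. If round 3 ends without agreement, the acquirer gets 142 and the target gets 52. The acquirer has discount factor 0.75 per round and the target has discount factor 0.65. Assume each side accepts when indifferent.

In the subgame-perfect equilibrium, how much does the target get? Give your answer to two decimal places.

Round 3 (the target proposes): the acquirer gets 142 if talks fail, so the target offers 142 and keeps 658.
Round 2 (the acquirer proposes): the target can get 658 next round, worth 0.65 × 658 = 427.7 now; the acquirer offers that and keeps 372.3.
Round 1 (the target proposes): the acquirer can get 372.3 next round, worth 0.75 × 372.3 = 279.225 now, so the target offers 279.225, keeping 520.775.

520.78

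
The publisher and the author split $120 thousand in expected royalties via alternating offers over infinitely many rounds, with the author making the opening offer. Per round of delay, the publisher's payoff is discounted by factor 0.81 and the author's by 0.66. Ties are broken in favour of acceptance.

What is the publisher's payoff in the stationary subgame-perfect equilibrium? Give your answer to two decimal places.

Let x be the author's share when the author proposes and y be the publisher's share when the publisher proposes.
The publisher accepts iff offered ≥ 0.81·y, so x = 120 − 0.81y. Symmetrically y = 120 − 0.66x.
Substituting: x = 120 − 0.81(120 − 0.66x), giving x(1 − 0.66·0.81) = 120(1 − 0.81).
So x = 120 × 0.19 / 0.4654 ≈ 48.9901, and the publisher receives 120 − x ≈ 71.0099.

71.01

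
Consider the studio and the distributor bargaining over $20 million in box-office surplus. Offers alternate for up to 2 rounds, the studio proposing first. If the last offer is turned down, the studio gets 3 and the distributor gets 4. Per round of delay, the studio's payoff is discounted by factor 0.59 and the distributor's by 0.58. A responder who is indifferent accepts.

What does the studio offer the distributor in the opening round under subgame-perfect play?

9.86

Solve by backward induction from round 2.
Round 2 (the distributor proposes): the studio gets 3 if talks fail, so the distributor offers 3 and keeps 17.
Round 1 (the studio proposes): the distributor can get 17 next round, worth 0.58 × 17 = 9.86 now. The studio offers 9.86 and keeps 20 − 9.86 = 10.14.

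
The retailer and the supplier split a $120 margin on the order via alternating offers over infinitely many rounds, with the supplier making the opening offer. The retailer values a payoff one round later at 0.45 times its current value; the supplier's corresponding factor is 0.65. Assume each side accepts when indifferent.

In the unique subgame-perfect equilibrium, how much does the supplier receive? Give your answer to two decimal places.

When the supplier proposes, the retailer accepts any offer worth at least 0.45 times what the retailer would get by proposing next round; and vice versa.
This gives x = 120 − 0.45y and y = 120 − 0.65x, where x and y are each side's share when it proposes.
Hence (1 − 0.45·0.65)x = 120(1 − 0.45), i.e. 0.7075·x = 66.
x ≈ 93.2862; the retailer's share is 120 − x ≈ 26.7138.

93.29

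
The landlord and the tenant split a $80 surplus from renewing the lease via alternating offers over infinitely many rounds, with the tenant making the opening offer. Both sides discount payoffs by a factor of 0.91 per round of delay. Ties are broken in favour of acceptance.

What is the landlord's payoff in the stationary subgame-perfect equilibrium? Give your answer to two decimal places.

In a stationary SPE each proposer offers the other exactly their discounted continuation value.
If the tenant keeps x when proposing and the landlord keeps y when proposing, then x = 80 − 0.91y and y = 80 − 0.91x.
Solving: x = 80(1 − 0.91) / (1 − 0.91·0.91) = 7.2 / 0.1719 ≈ 41.8848.
The landlord gets 80 − 41.8848 ≈ 38.1152.

38.12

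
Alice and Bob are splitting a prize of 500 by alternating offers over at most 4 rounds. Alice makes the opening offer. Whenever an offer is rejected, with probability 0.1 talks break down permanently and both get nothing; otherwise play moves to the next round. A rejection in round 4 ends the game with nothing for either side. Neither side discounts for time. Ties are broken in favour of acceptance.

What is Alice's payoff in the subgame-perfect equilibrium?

Round 4 (Bob proposes): Alice will accept anything ≥ 0, so Bob offers 0 and keeps 500.
Round 3 (Alice proposes): rejecting gives Bob an expected 0.9 × 500 = 450. Alice offers 450 and keeps 500 − 450 = 50.
Round 2 (Bob proposes): rejecting gives Alice an expected 0.9 × 50 = 45, so Bob offers 45, keeping 455.
Round 1 (Alice proposes): rejecting gives Bob an expected 0.9 × 455 = 409.5, so Alice offers 409.5, keeping 90.5.

90.5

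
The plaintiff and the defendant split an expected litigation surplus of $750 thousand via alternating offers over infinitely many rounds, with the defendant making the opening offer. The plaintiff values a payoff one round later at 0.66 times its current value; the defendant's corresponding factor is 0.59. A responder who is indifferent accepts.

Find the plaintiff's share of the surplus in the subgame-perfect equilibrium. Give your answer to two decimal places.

In a stationary SPE each proposer offers the other exactly their discounted continuation value.
If the defendant keeps x when proposing and the plaintiff keeps y when proposing, then x = 750 − 0.66y and y = 750 − 0.59x.
Solving: x = 750(1 − 0.66) / (1 − 0.59·0.66) = 255 / 0.6106 ≈ 417.6220.
The plaintiff gets 750 − 417.6220 ≈ 332.3780.

332.38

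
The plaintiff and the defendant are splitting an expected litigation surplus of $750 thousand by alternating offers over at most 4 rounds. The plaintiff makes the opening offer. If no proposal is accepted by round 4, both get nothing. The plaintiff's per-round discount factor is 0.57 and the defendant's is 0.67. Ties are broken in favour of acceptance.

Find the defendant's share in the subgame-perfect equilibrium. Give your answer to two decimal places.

407.98

Round 4 (the defendant proposes): the plaintiff will accept anything ≥ 0, so the defendant offers 0 and keeps 750.
Round 3 (the plaintiff proposes): the defendant can get 750 next round, worth 0.67 × 750 = 502.5 now. The plaintiff offers 502.5 and keeps 750 − 502.5 = 247.5.
Round 2 (the defendant proposes): the plaintiff can get 247.5 next round, worth 0.57 × 247.5 = 141.075 now. The defendant offers 141.075 and keeps 750 − 141.075 = 608.925.
Round 1 (the plaintiff proposes): the defendant can get 608.925 next round, worth 0.67 × 608.925 = 407.97975 now; the plaintiff offers that and keeps 342.02025.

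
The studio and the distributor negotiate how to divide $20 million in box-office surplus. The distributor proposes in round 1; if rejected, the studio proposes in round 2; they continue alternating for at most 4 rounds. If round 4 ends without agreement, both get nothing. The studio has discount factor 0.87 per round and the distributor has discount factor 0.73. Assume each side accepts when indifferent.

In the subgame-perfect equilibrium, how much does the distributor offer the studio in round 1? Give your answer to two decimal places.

15.75

Round 4 (the studio proposes): rejection yields 0 for the distributor; the studio offers 0 and keeps 20.
Round 3 (the distributor proposes): the studio can get 20 next round, worth 0.87 × 20 = 17.4 now. The distributor offers 17.4 and keeps 20 − 17.4 = 2.6.
Round 2 (the studio proposes): the distributor can get 2.6 next round, worth 0.73 × 2.6 = 1.898 now. The studio offers 1.898 and keeps 20 − 1.898 = 18.102.
Round 1 (the distributor proposes): the studio can get 18.102 next round, worth 0.87 × 18.102 = 15.74874 now; the distributor offers that and keeps 4.25126.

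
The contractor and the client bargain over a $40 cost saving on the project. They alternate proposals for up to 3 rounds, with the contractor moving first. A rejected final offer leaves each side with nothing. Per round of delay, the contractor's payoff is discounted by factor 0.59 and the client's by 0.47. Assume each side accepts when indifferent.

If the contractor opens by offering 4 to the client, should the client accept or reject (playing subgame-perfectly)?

Round 3 (the contractor proposes): the client will accept anything ≥ 0, so the contractor offers 0 and keeps 40.
Round 2 (the client proposes): the contractor can get 40 next round, worth 0.59 × 40 = 23.6 now, so the client offers 23.6, keeping 16.4.
So by rejecting in round 1, the client gets 16.4 next round, worth 0.47 × 16.4 = 7.708 now.
Offer 4 < 7.708, so the client rejects.

Reject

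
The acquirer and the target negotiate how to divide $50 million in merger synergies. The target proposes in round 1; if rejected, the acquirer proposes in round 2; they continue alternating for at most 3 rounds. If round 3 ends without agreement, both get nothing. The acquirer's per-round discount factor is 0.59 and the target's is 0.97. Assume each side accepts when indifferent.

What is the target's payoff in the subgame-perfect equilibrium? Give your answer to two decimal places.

Work backward from the last round.
Round 3 (the target proposes): the acquirer will accept anything ≥ 0, so the target offers 0 and keeps 50.
Round 2 (the acquirer proposes): the target can get 50 next round, worth 0.97 × 50 = 48.5 now. The acquirer offers 48.5 and keeps 50 − 48.5 = 1.5.
Round 1 (the target proposes): the acquirer can get 1.5 next round, worth 0.59 × 1.5 = 0.885 now, so the target offers 0.885, keeping 49.115.

49.12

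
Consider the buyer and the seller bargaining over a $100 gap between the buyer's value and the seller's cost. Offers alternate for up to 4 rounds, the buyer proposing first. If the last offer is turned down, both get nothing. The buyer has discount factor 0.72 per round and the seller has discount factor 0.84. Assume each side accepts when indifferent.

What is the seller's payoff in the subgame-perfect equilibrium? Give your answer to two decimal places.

74.32

Round 4 (the seller proposes): the buyer will accept anything ≥ 0, so the seller offers 0 and keeps 100.
Round 3 (the buyer proposes): the seller can get 100 next round, worth 0.84 × 100 = 84 now. The buyer offers 84 and keeps 100 − 84 = 16.
Round 2 (the seller proposes): the buyer can get 16 next round, worth 0.72 × 16 = 11.52 now. The seller offers 11.52 and keeps 100 − 11.52 = 88.48.
Round 1 (the buyer proposes): the seller can get 88.48 next round, worth 0.84 × 88.48 = 74.3232 now, so the buyer offers 74.3232, keeping 25.6768.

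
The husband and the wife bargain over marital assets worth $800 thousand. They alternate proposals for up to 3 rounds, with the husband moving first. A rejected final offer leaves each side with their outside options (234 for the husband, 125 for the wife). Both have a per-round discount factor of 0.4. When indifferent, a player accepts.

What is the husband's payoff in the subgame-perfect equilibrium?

588

Round 3 (the husband proposes): the wife gets 125 if talks fail, so the husband offers 125 and keeps 675.
Round 2 (the wife proposes): the husband can get 675 next round, worth 0.4 × 675 = 270 now, so the wife offers 270, keeping 530.
Round 1 (the husband proposes): the wife can get 530 next round, worth 0.4 × 530 = 212 now, so the husband offers 212, keeping 588.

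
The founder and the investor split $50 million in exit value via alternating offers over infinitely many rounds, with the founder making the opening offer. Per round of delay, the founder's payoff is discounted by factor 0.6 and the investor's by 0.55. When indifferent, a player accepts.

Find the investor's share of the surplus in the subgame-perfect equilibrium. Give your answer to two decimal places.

16.42

In a stationary SPE each proposer offers the other exactly their discounted continuation value.
If the founder keeps x when proposing and the investor keeps y when proposing, then x = 50 − 0.55y and y = 50 − 0.6x.
Solving: x = 50(1 − 0.55) / (1 − 0.6·0.55) = 22.5 / 0.67 ≈ 33.5821.
The investor gets 50 − 33.5821 ≈ 16.4179.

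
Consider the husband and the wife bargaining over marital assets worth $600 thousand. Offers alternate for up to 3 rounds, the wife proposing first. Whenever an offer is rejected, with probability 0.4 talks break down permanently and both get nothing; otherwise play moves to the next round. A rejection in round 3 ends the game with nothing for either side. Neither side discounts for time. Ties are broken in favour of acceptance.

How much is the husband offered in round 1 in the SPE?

Round 3 (the wife proposes): rejection yields 0 for the husband; the wife offers 0 and keeps 600.
Round 2 (the husband proposes): rejecting gives the wife an expected 0.6 × 600 = 360. The husband offers 360 and keeps 600 − 360 = 240.
Round 1 (the wife proposes): rejecting gives the husband an expected 0.6 × 240 = 144; the wife offers that and keeps 456.

144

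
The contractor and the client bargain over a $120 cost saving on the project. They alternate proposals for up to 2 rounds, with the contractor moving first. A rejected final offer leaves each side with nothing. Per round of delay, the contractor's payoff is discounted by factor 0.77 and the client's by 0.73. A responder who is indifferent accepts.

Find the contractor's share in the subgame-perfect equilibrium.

Round 2 (the client proposes): the contractor will accept anything ≥ 0, so the client offers 0 and keeps 120.
Round 1 (the contractor proposes): the client can get 120 next round, worth 0.73 × 120 = 87.6 now, so the contractor offers 87.6, keeping 32.4.

32.4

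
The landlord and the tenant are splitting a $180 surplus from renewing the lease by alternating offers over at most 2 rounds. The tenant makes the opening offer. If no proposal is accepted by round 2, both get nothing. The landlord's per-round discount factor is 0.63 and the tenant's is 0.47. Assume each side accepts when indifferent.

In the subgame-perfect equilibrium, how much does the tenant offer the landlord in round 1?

Round 2 (the landlord proposes): rejection yields 0 for the tenant; the landlord offers 0 and keeps 180.
Round 1 (the tenant proposes): the landlord can get 180 next round, worth 0.63 × 180 = 113.4 now. The tenant offers 113.4 and keeps 180 − 113.4 = 66.6.

113.4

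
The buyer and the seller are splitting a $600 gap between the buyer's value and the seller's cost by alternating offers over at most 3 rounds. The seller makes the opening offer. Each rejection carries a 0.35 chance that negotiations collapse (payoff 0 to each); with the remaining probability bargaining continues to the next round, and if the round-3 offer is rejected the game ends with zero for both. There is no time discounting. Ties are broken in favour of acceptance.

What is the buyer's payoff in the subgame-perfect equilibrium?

Round 3 (the seller proposes): the buyer will accept anything ≥ 0, so the seller offers 0 and keeps 600.
Round 2 (the buyer proposes): rejecting gives the seller an expected 0.65 × 600 = 390. The buyer offers 390 and keeps 600 − 390 = 210.
Round 1 (the seller proposes): rejecting gives the buyer an expected 0.65 × 210 = 136.5, so the seller offers 136.5, keeping 463.5.

136.5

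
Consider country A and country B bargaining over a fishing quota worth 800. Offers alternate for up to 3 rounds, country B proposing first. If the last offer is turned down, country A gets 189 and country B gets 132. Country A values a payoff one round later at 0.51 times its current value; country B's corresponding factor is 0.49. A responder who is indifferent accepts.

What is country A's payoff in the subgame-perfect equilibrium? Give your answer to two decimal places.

Solve by backward induction from round 3.
Round 3 (country B proposes): country A gets 189 if talks fail, so country B offers 189 and keeps 611.
Round 2 (country A proposes): country B can get 611 next round, worth 0.49 × 611 = 299.39 now. Country A offers 299.39 and keeps 800 − 299.39 = 500.61.
Round 1 (country B proposes): country A can get 500.61 next round, worth 0.51 × 500.61 = 255.3111 now; country B offers that and keeps 544.6889.

255.31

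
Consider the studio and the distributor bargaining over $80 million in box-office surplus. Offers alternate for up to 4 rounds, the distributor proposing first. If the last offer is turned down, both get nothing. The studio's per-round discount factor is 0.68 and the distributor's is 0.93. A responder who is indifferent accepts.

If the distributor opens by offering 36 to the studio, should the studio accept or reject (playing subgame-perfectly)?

Reject

Round 4 (the studio proposes): rejection yields 0 for the distributor; the studio offers 0 and keeps 80.
Round 3 (the distributor proposes): the studio can get 80 next round, worth 0.68 × 80 = 54.4 now, so the distributor offers 54.4, keeping 25.6.
Round 2 (the studio proposes): the distributor can get 25.6 next round, worth 0.93 × 25.6 = 23.808 now. The studio offers 23.808 and keeps 80 − 23.808 = 56.192.
So by rejecting in round 1, the studio gets 56.192 next round, worth 0.68 × 56.192 = 38.21056 now.
Offer 36 < 38.21056, so the studio rejects.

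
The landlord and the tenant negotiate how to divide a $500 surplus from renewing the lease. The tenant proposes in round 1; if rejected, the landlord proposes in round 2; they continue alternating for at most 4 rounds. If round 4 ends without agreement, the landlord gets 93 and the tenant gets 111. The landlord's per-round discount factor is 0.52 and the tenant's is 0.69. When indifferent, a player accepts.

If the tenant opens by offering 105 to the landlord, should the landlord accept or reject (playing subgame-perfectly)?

Reject

Work out the landlord's continuation value if the offer is rejected.
Round 4 (the landlord proposes): the tenant gets 111 if talks fail, so the landlord offers 111 and keeps 389.
Round 3 (the tenant proposes): the landlord can get 389 next round, worth 0.52 × 389 = 202.28 now. The tenant offers 202.28 and keeps 500 − 202.28 = 297.72.
Round 2 (the landlord proposes): the tenant can get 297.72 next round, worth 0.69 × 297.72 = 205.4268 now. The landlord offers 205.4268 and keeps 500 − 205.4268 = 294.5732.
So by rejecting in round 1, the landlord gets 294.5732 next round, worth 0.52 × 294.5732 = 153.178064 now.
Offer 105 < 153.178064, so the landlord rejects.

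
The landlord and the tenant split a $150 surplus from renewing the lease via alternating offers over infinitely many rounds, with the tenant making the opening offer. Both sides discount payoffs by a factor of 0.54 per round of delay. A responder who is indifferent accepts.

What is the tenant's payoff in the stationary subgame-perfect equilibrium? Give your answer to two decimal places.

97.40

When the tenant proposes, the landlord accepts any offer worth at least 0.54 times what the landlord would get by proposing next round; and vice versa.
This gives x = 150 − 0.54y and y = 150 − 0.54x, where x and y are each side's share when it proposes.
Hence (1 − 0.54·0.54)x = 150(1 − 0.54), i.e. 0.7084·x = 69.
x ≈ 97.4026; the landlord's share is 150 − x ≈ 52.5974.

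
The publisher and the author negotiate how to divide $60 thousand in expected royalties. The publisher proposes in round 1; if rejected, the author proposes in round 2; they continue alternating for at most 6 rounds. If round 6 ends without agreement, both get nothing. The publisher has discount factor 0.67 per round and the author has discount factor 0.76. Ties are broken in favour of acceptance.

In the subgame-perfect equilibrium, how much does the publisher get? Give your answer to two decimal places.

25.47

Solve by backward induction from round 6.
Round 6 (the author proposes): rejection yields 0 for the publisher; the author offers 0 and keeps 60.
Round 5 (the publisher proposes): the author can get 60 next round, worth 0.76 × 60 = 45.6 now. The publisher offers 45.6 and keeps 60 − 45.6 = 14.4.
Round 4 (the author proposes): the publisher can get 14.4 next round, worth 0.67 × 14.4 = 9.648 now; the author offers that and keeps 50.352.
Round 3 (the publisher proposes): the author can get 50.352 next round, worth 0.76 × 50.352 = 38.26752 now. The publisher offers 38.26752 and keeps 60 − 38.26752 = 21.73248.
Round 2 (the author proposes): the publisher can get 21.73248 next round, worth 0.67 × 21.73248 = 14.5607616 now. The author offers 14.5607616 and keeps 60 − 14.5607616 = 45.4392384.
Round 1 (the publisher proposes): the author can get 45.4392384 next round, worth 0.76 × 45.4392384 = 34.533821184 now, so the publisher offers 34.533821184, keeping 25.466178816.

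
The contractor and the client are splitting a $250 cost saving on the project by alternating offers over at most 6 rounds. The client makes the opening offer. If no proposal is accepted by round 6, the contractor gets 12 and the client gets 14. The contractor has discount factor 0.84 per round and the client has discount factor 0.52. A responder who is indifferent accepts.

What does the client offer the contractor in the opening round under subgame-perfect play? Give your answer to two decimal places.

Round 6 (the contractor proposes): the client gets 14 if talks fail, so the contractor offers 14 and keeps 236.
Round 5 (the client proposes): the contractor can get 236 next round, worth 0.84 × 236 = 198.24 now. The client offers 198.24 and keeps 250 − 198.24 = 51.76.
Round 4 (the contractor proposes): the client can get 51.76 next round, worth 0.52 × 51.76 = 26.9152 now; the contractor offers that and keeps 223.0848.
Round 3 (the client proposes): the contractor can get 223.0848 next round, worth 0.84 × 223.0848 = 187.391232 now. The client offers 187.391232 and keeps 250 − 187.391232 = 62.608768.
Round 2 (the contractor proposes): the client can get 62.608768 next round, worth 0.52 × 62.608768 = 32.55655936 now, so the contractor offers 32.55655936, keeping 217.44344064.
Round 1 (the client proposes): the contractor can get 217.44344064 next round, worth 0.84 × 217.44344064 = 182.6524901376 now; the client offers that and keeps 67.3475098624.

182.65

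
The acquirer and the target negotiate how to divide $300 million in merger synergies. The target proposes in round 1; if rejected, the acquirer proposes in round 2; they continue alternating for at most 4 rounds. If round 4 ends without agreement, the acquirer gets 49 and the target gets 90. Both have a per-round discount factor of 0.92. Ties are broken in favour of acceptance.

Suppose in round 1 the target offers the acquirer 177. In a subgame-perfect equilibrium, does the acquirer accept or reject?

Work out the acquirer's continuation value if the offer is rejected.
Round 4 (the acquirer proposes): the target gets 90 if talks fail, so the acquirer offers 90 and keeps 210.
Round 3 (the target proposes): the acquirer can get 210 next round, worth 0.92 × 210 = 193.2 now, so the target offers 193.2, keeping 106.8.
Round 2 (the acquirer proposes): the target can get 106.8 next round, worth 0.92 × 106.8 = 98.256 now; the acquirer offers that and keeps 201.744.
So by rejecting in round 1, the acquirer gets 201.744 next round, worth 0.92 × 201.744 = 185.60448 now.
Offer 177 < 185.60448, so the acquirer rejects.

Reject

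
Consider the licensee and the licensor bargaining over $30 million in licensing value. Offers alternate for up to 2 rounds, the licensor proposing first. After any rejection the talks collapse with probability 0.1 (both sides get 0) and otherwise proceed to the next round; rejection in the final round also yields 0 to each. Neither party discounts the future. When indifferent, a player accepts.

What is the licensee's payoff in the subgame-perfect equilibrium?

Round 2 (the licensee proposes): rejection yields 0 for the licensor; the licensee offers 0 and keeps 30.
Round 1 (the licensor proposes): rejecting gives the licensee an expected 0.9 × 30 = 27; the licensor offers that and keeps 3.

27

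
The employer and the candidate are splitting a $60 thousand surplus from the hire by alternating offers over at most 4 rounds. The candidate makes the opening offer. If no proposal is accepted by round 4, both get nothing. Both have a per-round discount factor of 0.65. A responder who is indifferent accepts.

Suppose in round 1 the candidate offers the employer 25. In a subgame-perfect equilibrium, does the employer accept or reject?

Work out the employer's continuation value if the offer is rejected.
Round 4 (the employer proposes): rejection yields 0 for the candidate; the employer offers 0 and keeps 60.
Round 3 (the candidate proposes): the employer can get 60 next round, worth 0.65 × 60 = 39 now; the candidate offers that and keeps 21.
Round 2 (the employer proposes): the candidate can get 21 next round, worth 0.65 × 21 = 13.65 now, so the employer offers 13.65, keeping 46.35.
So by rejecting in round 1, the employer gets 46.35 next round, worth 0.65 × 46.35 = 30.1275 now.
Offer 25 < 30.1275, so the employer rejects.

Reject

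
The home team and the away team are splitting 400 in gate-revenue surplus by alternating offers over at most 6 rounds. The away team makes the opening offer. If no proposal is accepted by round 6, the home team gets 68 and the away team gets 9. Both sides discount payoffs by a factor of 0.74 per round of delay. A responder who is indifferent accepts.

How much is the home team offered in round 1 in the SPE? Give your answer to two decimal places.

Solve by backward induction from round 6.
Round 6 (the home team proposes): the away team gets 9 if talks fail, so the home team offers 9 and keeps 391.
Round 5 (the away team proposes): the home team can get 391 next round, worth 0.74 × 391 = 289.34 now. The away team offers 289.34 and keeps 400 − 289.34 = 110.66.
Round 4 (the home team proposes): the away team can get 110.66 next round, worth 0.74 × 110.66 = 81.8884 now, so the home team offers 81.8884, keeping 318.1116.
Round 3 (the away team proposes): the home team can get 318.1116 next round, worth 0.74 × 318.1116 = 235.402584 now; the away team offers that and keeps 164.597416.
Round 2 (the home team proposes): the away team can get 164.597416 next round, worth 0.74 × 164.597416 = 121.80208784 now; the home team offers that and keeps 278.19791216.
Round 1 (the away team proposes): the home team can get 278.19791216 next round, worth 0.74 × 278.19791216 = 205.8664549984 now; the away team offers that and keeps 194.1335450016.

205.87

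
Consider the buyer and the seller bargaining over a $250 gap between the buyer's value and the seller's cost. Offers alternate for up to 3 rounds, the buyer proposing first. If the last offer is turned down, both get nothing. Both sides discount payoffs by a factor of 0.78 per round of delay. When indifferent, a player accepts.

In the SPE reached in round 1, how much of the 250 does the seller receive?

42.9

Solve by backward induction from round 3.
Round 3 (the buyer proposes): rejection yields 0 for the seller; the buyer offers 0 and keeps 250.
Round 2 (the seller proposes): the buyer can get 250 next round, worth 0.78 × 250 = 195 now, so the seller offers 195, keeping 55.
Round 1 (the buyer proposes): the seller can get 55 next round, worth 0.78 × 55 = 42.9 now. The buyer offers 42.9 and keeps 250 − 42.9 = 207.1.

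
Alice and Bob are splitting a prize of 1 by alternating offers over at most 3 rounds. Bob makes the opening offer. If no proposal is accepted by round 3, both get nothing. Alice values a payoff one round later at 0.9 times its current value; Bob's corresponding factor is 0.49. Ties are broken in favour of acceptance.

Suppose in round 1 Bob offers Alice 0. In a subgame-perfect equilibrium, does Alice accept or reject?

Reject

Work out Alice's continuation value if the offer is rejected.
Round 3 (Bob proposes): Alice will accept anything ≥ 0, so Bob offers 0 and keeps 1.
Round 2 (Alice proposes): Bob can get 1 next round, worth 0.49 × 1 = 0.49 now, so Alice offers 0.49, keeping 0.51.
So by rejecting in round 1, Alice gets 0.51 next round, worth 0.9 × 0.51 = 0.459 now.
Offer 0 < 0.459, so Alice rejects.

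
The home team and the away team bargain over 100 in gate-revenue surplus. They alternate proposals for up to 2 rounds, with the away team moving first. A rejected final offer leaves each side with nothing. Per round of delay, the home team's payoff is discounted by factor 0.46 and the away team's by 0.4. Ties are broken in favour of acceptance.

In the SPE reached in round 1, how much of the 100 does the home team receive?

46

Solve by backward induction from round 2.
Round 2 (the home team proposes): the away team will accept anything ≥ 0, so the home team offers 0 and keeps 100.
Round 1 (the away team proposes): the home team can get 100 next round, worth 0.46 × 100 = 46 now. The away team offers 46 and keeps 100 − 46 = 54.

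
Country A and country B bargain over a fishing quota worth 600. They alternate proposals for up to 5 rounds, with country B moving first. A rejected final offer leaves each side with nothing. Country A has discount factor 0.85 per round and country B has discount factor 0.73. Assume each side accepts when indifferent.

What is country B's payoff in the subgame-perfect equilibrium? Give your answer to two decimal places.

Round 5 (country B proposes): rejection yields 0 for country A; country B offers 0 and keeps 600.
Round 4 (country A proposes): country B can get 600 next round, worth 0.73 × 600 = 438 now; country A offers that and keeps 162.
Round 3 (country B proposes): country A can get 162 next round, worth 0.85 × 162 = 137.7 now. Country B offers 137.7 and keeps 600 − 137.7 = 462.3.
Round 2 (country A proposes): country B can get 462.3 next round, worth 0.73 × 462.3 = 337.479 now; country A offers that and keeps 262.521.
Round 1 (country B proposes): country A can get 262.521 next round, worth 0.85 × 262.521 = 223.14285 now, so country B offers 223.14285, keeping 376.85715.

376.86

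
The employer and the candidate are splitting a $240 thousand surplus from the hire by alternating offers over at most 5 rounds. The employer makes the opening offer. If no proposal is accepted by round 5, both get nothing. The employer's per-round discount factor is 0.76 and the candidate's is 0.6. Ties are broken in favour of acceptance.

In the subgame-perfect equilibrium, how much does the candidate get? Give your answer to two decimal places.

50.32

Round 5 (the employer proposes): the candidate will accept anything ≥ 0, so the employer offers 0 and keeps 240.
Round 4 (the candidate proposes): the employer can get 240 next round, worth 0.76 × 240 = 182.4 now; the candidate offers that and keeps 57.6.
Round 3 (the employer proposes): the candidate can get 57.6 next round, worth 0.6 × 57.6 = 34.56 now; the employer offers that and keeps 205.44.
Round 2 (the candidate proposes): the employer can get 205.44 next round, worth 0.76 × 205.44 = 156.1344 now, so the candidate offers 156.1344, keeping 83.8656.
Round 1 (the employer proposes): the candidate can get 83.8656 next round, worth 0.6 × 83.8656 = 50.31936 now. The employer offers 50.31936 and keeps 240 − 50.31936 = 189.68064.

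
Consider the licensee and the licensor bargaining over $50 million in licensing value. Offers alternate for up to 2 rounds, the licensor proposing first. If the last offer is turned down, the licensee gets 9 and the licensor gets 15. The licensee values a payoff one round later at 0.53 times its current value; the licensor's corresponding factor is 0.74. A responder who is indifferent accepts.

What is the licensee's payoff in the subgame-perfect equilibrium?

By backward induction:
Round 2 (the licensee proposes): the licensor gets 15 if talks fail, so the licensee offers 15 and keeps 35.
Round 1 (the licensor proposes): the licensee can get 35 next round, worth 0.53 × 35 = 18.55 now, so the licensor offers 18.55, keeping 31.45.

18.55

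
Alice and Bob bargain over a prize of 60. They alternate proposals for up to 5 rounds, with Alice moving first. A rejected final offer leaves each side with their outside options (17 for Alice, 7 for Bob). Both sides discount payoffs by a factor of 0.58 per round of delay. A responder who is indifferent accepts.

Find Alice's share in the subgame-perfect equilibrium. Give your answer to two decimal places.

39.68

Round 5 (Alice proposes): Bob gets 7 if talks fail, so Alice offers 7 and keeps 53.
Round 4 (Bob proposes): Alice can get 53 next round, worth 0.58 × 53 = 30.74 now, so Bob offers 30.74, keeping 29.26.
Round 3 (Alice proposes): Bob can get 29.26 next round, worth 0.58 × 29.26 = 16.9708 now; Alice offers that and keeps 43.0292.
Round 2 (Bob proposes): Alice can get 43.0292 next round, worth 0.58 × 43.0292 = 24.956936 now, so Bob offers 24.956936, keeping 35.043064.
Round 1 (Alice proposes): Bob can get 35.043064 next round, worth 0.58 × 35.043064 = 20.32497712 now, so Alice offers 20.32497712, keeping 39.67502288.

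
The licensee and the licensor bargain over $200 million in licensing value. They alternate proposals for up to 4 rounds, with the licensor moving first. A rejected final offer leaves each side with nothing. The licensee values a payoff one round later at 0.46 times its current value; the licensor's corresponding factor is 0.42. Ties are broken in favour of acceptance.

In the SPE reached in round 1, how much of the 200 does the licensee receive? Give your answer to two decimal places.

Round 4 (the licensee proposes): rejection yields 0 for the licensor; the licensee offers 0 and keeps 200.
Round 3 (the licensor proposes): the licensee can get 200 next round, worth 0.46 × 200 = 92 now, so the licensor offers 92, keeping 108.
Round 2 (the licensee proposes): the licensor can get 108 next round, worth 0.42 × 108 = 45.36 now, so the licensee offers 45.36, keeping 154.64.
Round 1 (the licensor proposes): the licensee can get 154.64 next round, worth 0.46 × 154.64 = 71.1344 now, so the licensor offers 71.1344, keeping 128.8656.

71.13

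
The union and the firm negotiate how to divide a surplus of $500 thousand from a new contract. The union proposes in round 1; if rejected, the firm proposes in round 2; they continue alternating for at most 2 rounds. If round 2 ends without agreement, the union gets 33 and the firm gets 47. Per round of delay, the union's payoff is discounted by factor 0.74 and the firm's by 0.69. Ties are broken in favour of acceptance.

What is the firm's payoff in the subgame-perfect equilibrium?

Round 2 (the firm proposes): the union gets 33 if talks fail, so the firm offers 33 and keeps 467.
Round 1 (the union proposes): the firm can get 467 next round, worth 0.69 × 467 = 322.23 now. The union offers 322.23 and keeps 500 − 322.23 = 177.77.

322.23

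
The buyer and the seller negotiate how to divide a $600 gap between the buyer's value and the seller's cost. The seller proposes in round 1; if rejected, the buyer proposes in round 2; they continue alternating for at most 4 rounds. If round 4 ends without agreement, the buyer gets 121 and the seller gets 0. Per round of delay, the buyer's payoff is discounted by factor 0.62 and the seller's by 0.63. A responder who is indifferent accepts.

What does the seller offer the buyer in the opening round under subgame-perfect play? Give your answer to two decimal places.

Round 4 (the buyer proposes): rejection yields 0 for the seller; the buyer offers 0 and keeps 600.
Round 3 (the seller proposes): the buyer can get 600 next round, worth 0.62 × 600 = 372 now, so the seller offers 372, keeping 228.
Round 2 (the buyer proposes): the seller can get 228 next round, worth 0.63 × 228 = 143.64 now, so the buyer offers 143.64, keeping 456.36.
Round 1 (the seller proposes): the buyer can get 456.36 next round, worth 0.62 × 456.36 = 282.9432 now, so the seller offers 282.9432, keeping 317.0568.

282.94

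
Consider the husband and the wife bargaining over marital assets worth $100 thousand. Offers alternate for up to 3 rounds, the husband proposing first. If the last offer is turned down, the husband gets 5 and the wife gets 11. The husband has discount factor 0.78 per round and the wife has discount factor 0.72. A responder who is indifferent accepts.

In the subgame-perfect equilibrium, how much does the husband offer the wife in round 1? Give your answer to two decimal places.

22.02

Round 3 (the husband proposes): the wife gets 11 if talks fail, so the husband offers 11 and keeps 89.
Round 2 (the wife proposes): the husband can get 89 next round, worth 0.78 × 89 = 69.42 now; the wife offers that and keeps 30.58.
Round 1 (the husband proposes): the wife can get 30.58 next round, worth 0.72 × 30.58 = 22.0176 now, so the husband offers 22.0176, keeping 77.9824.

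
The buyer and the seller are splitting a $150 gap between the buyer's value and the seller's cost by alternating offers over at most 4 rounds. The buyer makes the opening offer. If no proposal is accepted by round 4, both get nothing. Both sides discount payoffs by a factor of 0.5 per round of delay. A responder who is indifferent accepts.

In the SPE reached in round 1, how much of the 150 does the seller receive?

Round 4 (the seller proposes): the buyer will accept anything ≥ 0, so the seller offers 0 and keeps 150.
Round 3 (the buyer proposes): the seller can get 150 next round, worth 0.5 × 150 = 75 now; the buyer offers that and keeps 75.
Round 2 (the seller proposes): the buyer can get 75 next round, worth 0.5 × 75 = 37.5 now, so the seller offers 37.5, keeping 112.5.
Round 1 (the buyer proposes): the seller can get 112.5 next round, worth 0.5 × 112.5 = 56.25 now. The buyer offers 56.25 and keeps 150 − 56.25 = 93.75.

56.25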